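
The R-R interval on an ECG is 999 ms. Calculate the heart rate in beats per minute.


HR = 60 / RR_interval(s)
RR = 999 ms = 0.999 s
HR = 60 / 0.999 = 60.06 bpm


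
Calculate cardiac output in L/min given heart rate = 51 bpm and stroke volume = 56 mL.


CO = HR * SV
CO = 51 * 56 / 1000
CO = 2.856 L/min


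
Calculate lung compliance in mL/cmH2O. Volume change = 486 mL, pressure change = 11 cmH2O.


C = dV / dP
C = 486 / 11
C = 44.18 mL/cmH2O


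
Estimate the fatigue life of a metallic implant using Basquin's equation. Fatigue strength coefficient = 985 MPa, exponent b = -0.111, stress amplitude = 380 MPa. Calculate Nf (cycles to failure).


sigma_a = sigma_f' * (2Nf)^b
2Nf = (sigma_a/sigma_f')^(1/b)
2Nf = (380/985)^(1/-0.111)
2Nf = 5328.4428
Nf = 2664


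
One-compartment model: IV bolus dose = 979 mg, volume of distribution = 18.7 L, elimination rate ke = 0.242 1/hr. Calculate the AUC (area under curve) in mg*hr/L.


C0 = Dose/Vd = 979/18.7 = 52.3529 mg/L
AUC = C0/ke = 52.3529/0.242
AUC = 216.3 mg*hr/L


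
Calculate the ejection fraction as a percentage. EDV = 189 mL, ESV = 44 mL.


SV = EDV - ESV = 189 - 44 = 145 mL
EF = SV/EDV * 100 = 145/189 * 100
EF = 76.72%


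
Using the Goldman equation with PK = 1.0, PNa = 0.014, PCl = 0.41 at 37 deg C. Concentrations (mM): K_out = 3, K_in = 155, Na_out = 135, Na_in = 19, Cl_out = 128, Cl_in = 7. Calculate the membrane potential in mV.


Vm = (RT/F)*ln((PK*Ko + PNa*Nao + PCl*Cli)/(PK*Ki + PNa*Nai + PCl*Clo))
Numer = 7.76, Denom = 207.746
Vm = -87.85 mV


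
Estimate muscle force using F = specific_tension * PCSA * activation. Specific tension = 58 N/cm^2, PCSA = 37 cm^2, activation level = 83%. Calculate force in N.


F = sigma * PCSA * activation
F = 58 * 37 * 0.83
F = 1781 N


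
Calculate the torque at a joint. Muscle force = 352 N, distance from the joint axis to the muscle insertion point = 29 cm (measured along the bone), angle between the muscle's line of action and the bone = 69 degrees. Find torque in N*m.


Torque = F * d * sin(theta)   (moment arm = d*sin(theta))
d = 29 cm = 0.29 m
Torque = 352 * 0.29 * sin(69)
Torque = 95.3 N*m


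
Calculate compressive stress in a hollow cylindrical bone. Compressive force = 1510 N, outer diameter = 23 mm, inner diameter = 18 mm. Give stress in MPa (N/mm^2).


A = pi*(r_o^2 - r_i^2)
r_o = 11.5 mm, r_i = 9 mm
A = 161.007 mm^2
sigma = F/A = 1510 / 161.007
sigma = 9.378 MPa


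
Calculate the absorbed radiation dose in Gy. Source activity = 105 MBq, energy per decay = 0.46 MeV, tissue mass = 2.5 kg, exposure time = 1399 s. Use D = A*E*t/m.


A = 105 MBq = 1.0500e+08 Bq
E = 0.46 MeV = 7.3692e-14 J
D = A*E*t/m = 1.0500e+08*7.3692e-14*1399/2.5
D = 0.00433 Gy


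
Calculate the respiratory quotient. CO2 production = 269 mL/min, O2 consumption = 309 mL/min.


RQ = VCO2 / VO2
RQ = 269 / 309
RQ = 0.8706


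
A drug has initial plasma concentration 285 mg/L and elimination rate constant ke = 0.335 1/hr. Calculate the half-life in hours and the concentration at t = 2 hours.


t_half = ln(2) / ke = 0.693147 / 0.335 = 2.069 hr
C(t) = C0 * exp(-ke*t) = 285 * exp(-0.335*2)
C(2) = 145.8 mg/L


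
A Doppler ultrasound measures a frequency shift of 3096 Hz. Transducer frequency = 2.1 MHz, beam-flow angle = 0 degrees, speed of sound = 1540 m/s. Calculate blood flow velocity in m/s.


v = fd * c / (2 * f0 * cos(theta))
v = 3096 * 1540 / (2 * 2.1000e+06 * cos(0))
v = 1.135 m/s


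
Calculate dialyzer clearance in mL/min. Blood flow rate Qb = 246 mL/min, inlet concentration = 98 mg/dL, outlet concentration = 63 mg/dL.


K = Qb * (Cb_in - Cb_out) / Cb_in
K = 246 * (98 - 63) / 98
K = 87.86 mL/min


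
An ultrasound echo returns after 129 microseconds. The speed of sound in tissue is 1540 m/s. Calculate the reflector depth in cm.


depth = c * t / 2
t = 129 us = 1.2900e-04 s
depth = 1540 * 1.2900e-04 / 2
depth = 0.09933 m = 9.933 cm


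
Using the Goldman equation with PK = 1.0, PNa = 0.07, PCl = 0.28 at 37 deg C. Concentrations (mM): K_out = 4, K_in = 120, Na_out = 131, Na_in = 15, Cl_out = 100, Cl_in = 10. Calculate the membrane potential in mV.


Vm = (RT/F)*ln((PK*Ko + PNa*Nao + PCl*Cli)/(PK*Ki + PNa*Nai + PCl*Clo))
Numer = 15.97, Denom = 149.05
Vm = -59.69 mV


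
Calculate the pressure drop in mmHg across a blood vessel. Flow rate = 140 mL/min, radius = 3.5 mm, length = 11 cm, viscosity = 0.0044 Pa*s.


dP = 8*mu*L*Q / (pi*r^4)
Q = 140 mL/min = 2.33333e-06 m^3/s
dP = 19.1641 Pa = 19.1641 / 133.322 mmHg = 0.1437 mmHg


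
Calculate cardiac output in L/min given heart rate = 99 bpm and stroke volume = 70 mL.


CO = HR * SV
CO = 99 * 70 / 1000
CO = 6.93 L/min


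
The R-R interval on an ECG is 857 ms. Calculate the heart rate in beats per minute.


HR = 60 / RR_interval(s)
RR = 857 ms = 0.857 s
HR = 60 / 0.857 = 70.01 bpm


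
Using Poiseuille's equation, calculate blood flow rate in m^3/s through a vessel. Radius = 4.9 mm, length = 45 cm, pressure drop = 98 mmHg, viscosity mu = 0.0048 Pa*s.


Q = pi*r^4*dP / (8*mu*L)
r = 0.0049 m, L = 0.45 m
dP = 98 mmHg = 13065.556 Pa
Q = 0.001369 m^3/s


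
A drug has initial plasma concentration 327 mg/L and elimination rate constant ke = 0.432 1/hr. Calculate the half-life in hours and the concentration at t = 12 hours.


t_half = ln(2) / ke = 0.693147 / 0.432 = 1.605 hr
C(t) = C0 * exp(-ke*t) = 327 * exp(-0.432*12)
C(12) = 1.833 mg/L


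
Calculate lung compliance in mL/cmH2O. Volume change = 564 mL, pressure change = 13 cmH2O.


C = dV / dP
C = 564 / 13
C = 43.38 mL/cmH2O


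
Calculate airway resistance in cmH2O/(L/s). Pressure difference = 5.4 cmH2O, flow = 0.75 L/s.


R = dP / flow
R = 5.4 / 0.75
R = 7.2 cmH2O/(L/s)


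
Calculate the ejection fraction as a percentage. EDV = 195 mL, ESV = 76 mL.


SV = EDV - ESV = 195 - 76 = 119 mL
EF = SV/EDV * 100 = 119/195 * 100
EF = 61.03%


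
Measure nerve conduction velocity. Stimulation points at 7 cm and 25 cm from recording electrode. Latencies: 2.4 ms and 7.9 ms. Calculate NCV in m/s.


Distance = (25 - 7) / 100 = 0.18 m
dt = (7.9 - 2.4) / 1000 = 0.0055 s
NCV = dist / dt = 32.73 m/s


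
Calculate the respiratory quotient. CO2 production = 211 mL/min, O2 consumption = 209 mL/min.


RQ = VCO2 / VO2
RQ = 211 / 209
RQ = 1.01


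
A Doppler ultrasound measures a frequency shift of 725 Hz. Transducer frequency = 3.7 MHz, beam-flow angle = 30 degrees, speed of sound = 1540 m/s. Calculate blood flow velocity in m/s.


v = fd * c / (2 * f0 * cos(theta))
v = 725 * 1540 / (2 * 3.7000e+06 * cos(30))
v = 0.1742 m/s


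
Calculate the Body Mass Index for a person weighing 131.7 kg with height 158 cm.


BMI = weight / height^2
height = 158 cm = 1.58 m
BMI = 131.7 / 1.58^2
BMI = 52.76 kg/m^2


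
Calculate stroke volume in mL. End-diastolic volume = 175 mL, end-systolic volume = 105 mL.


SV = EDV - ESV
SV = 175 - 105
SV = 70 mL


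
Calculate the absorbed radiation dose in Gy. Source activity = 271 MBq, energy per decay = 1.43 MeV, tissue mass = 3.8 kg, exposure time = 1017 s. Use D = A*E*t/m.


A = 271 MBq = 2.7100e+08 Bq
E = 1.43 MeV = 2.29086e-13 J
D = A*E*t/m = 2.7100e+08*2.29086e-13*1017/3.8
D = 0.01662 Gy


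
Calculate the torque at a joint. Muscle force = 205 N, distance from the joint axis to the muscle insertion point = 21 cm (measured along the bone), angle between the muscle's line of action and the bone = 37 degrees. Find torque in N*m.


Torque = F * d * sin(theta)   (moment arm = d*sin(theta))
d = 21 cm = 0.21 m
Torque = 205 * 0.21 * sin(37)
Torque = 25.91 N*m


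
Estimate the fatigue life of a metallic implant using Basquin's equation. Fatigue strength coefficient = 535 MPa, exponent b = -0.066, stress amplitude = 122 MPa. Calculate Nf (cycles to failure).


sigma_a = sigma_f' * (2Nf)^b
2Nf = (sigma_a/sigma_f')^(1/b)
2Nf = (122/535)^(1/-0.066)
2Nf = 5.3355732e+09
Nf = 2.6678e+09


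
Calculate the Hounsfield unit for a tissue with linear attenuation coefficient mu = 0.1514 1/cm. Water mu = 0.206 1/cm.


HU = ((mu_tissue - mu_water) / mu_water) * 1000
HU = ((0.1514 - 0.206) / 0.206) * 1000
HU = -265


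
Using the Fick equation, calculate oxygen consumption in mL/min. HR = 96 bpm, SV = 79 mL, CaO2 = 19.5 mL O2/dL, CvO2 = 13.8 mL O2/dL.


CO = HR*SV = 96*79/1000 = 7.584 L/min
a-v O2 diff = 19.5 - 13.8 = 5.7 mL/dL
VO2 = CO * (CaO2-CvO2) * 10 dL/L
VO2 = 7.584 * 5.7 * 10
VO2 = 432.3 mL/min


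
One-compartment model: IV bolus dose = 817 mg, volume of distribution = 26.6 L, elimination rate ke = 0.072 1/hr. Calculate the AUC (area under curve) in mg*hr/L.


C0 = Dose/Vd = 817/26.6 = 30.7143 mg/L
AUC = C0/ke = 30.7143/0.072
AUC = 426.6 mg*hr/L


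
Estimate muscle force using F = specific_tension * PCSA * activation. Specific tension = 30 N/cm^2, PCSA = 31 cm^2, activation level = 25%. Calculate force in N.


F = sigma * PCSA * activation
F = 30 * 31 * 0.25
F = 232.5 N


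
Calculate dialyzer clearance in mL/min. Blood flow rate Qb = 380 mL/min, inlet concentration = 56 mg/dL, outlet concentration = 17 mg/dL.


K = Qb * (Cb_in - Cb_out) / Cb_in
K = 380 * (56 - 17) / 56
K = 264.6 mL/min


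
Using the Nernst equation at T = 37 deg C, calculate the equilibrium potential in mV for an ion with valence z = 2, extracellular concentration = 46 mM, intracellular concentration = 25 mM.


E = (RT/(zF)) * ln(C_out/C_in)
T = 37 + 273.15 = 310.15 K
E = (8.314 * 310.15 / (2 * 96485)) * ln(46/25)
E = 8.148 mV


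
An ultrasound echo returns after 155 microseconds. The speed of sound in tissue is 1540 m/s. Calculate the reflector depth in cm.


depth = c * t / 2
t = 155 us = 1.5500e-04 s
depth = 1540 * 1.5500e-04 / 2
depth = 0.11935 m = 11.935 cm


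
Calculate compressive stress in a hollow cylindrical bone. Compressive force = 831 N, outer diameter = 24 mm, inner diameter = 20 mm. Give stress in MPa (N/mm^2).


A = pi*(r_o^2 - r_i^2)
r_o = 12 mm, r_i = 10 mm
A = 138.23 mm^2
sigma = F/A = 831 / 138.23
sigma = 6.012 MPa


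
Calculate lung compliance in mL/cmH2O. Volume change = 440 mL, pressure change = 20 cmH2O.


C = dV / dP
C = 440 / 20
C = 22 mL/cmH2O


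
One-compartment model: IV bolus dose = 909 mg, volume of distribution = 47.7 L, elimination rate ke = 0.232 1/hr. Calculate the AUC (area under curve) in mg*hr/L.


C0 = Dose/Vd = 909/47.7 = 19.0566 mg/L
AUC = C0/ke = 19.0566/0.232
AUC = 82.14 mg*hr/L


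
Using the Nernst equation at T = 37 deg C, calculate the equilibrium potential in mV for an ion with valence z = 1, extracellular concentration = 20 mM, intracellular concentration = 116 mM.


E = (RT/(zF)) * ln(C_out/C_in)
T = 37 + 273.15 = 310.15 K
E = (8.314 * 310.15 / (1 * 96485)) * ln(20/116)
E = -46.98 mV


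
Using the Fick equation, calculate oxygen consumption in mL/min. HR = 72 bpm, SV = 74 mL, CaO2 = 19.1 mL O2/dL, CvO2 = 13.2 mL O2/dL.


CO = HR*SV = 72*74/1000 = 5.328 L/min
a-v O2 diff = 19.1 - 13.2 = 5.9 mL/dL
VO2 = CO * (CaO2-CvO2) * 10 dL/L
VO2 = 5.328 * 5.9 * 10
VO2 = 314.4 mL/min


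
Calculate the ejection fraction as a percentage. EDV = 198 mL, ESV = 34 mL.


SV = EDV - ESV = 198 - 34 = 164 mL
EF = SV/EDV * 100 = 164/198 * 100
EF = 82.83%


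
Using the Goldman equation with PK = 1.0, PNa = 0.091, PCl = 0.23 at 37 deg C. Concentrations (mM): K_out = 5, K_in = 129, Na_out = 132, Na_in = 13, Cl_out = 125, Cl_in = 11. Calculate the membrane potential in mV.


Vm = (RT/F)*ln((PK*Ko + PNa*Nao + PCl*Cli)/(PK*Ki + PNa*Nai + PCl*Clo))
Numer = 19.542, Denom = 158.933
Vm = -56.01 mV


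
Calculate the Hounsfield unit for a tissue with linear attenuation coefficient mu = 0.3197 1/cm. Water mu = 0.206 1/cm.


HU = ((mu_tissue - mu_water) / mu_water) * 1000
HU = ((0.3197 - 0.206) / 0.206) * 1000
HU = 551.9


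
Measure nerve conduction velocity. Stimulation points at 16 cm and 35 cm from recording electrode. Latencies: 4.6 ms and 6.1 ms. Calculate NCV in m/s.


Distance = (35 - 16) / 100 = 0.19 m
dt = (6.1 - 4.6) / 1000 = 0.0015 s
NCV = dist / dt = 126.7 m/s


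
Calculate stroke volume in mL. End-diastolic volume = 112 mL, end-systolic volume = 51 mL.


SV = EDV - ESV
SV = 112 - 51
SV = 61 mL


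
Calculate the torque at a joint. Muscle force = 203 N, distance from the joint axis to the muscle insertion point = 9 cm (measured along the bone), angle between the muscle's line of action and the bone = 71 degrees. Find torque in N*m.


Torque = F * d * sin(theta)   (moment arm = d*sin(theta))
d = 9 cm = 0.09 m
Torque = 203 * 0.09 * sin(71)
Torque = 17.27 N*m


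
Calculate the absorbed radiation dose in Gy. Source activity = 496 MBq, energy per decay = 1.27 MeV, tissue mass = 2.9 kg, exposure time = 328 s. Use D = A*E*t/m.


A = 496 MBq = 4.9600e+08 Bq
E = 1.27 MeV = 2.03454e-13 J
D = A*E*t/m = 4.9600e+08*2.03454e-13*328/2.9
D = 0.01141 Gy


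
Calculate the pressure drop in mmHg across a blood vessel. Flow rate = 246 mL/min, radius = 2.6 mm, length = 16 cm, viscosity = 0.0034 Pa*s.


dP = 8*mu*L*Q / (pi*r^4)
Q = 246 mL/min = 4.1e-06 m^3/s
dP = 124.288 Pa = 124.288 / 133.322 mmHg = 0.9322 mmHg


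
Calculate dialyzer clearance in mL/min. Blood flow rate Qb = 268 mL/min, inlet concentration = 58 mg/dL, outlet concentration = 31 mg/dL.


K = Qb * (Cb_in - Cb_out) / Cb_in
K = 268 * (58 - 31) / 58
K = 124.8 mL/min


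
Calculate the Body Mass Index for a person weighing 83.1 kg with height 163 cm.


BMI = weight / height^2
height = 163 cm = 1.63 m
BMI = 83.1 / 1.63^2
BMI = 31.28 kg/m^2


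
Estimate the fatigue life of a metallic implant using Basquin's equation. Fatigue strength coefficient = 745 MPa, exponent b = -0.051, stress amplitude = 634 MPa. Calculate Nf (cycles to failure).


sigma_a = sigma_f' * (2Nf)^b
2Nf = (sigma_a/sigma_f')^(1/b)
2Nf = (634/745)^(1/-0.051)
2Nf = 23.651737
Nf = 11.83


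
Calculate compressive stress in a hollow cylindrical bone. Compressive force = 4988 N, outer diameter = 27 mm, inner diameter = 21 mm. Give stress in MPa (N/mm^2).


A = pi*(r_o^2 - r_i^2)
r_o = 13.5 mm, r_i = 10.5 mm
A = 226.195 mm^2
sigma = F/A = 4988 / 226.195
sigma = 22.05 MPa


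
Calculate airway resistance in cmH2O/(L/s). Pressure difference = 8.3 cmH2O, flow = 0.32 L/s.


R = dP / flow
R = 8.3 / 0.32
R = 25.94 cmH2O/(L/s)


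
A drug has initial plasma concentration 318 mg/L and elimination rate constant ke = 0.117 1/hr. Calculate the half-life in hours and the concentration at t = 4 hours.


t_half = ln(2) / ke = 0.693147 / 0.117 = 5.924 hr
C(t) = C0 * exp(-ke*t) = 318 * exp(-0.117*4)
C(4) = 199.1 mg/L


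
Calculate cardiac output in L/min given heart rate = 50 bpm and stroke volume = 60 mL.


CO = HR * SV
CO = 50 * 60 / 1000
CO = 3 L/min


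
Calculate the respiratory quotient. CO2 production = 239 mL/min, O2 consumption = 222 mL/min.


RQ = VCO2 / VO2
RQ = 239 / 222
RQ = 1.077


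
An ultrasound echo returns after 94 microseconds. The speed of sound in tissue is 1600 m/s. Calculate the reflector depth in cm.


depth = c * t / 2
t = 94 us = 9.4000e-05 s
depth = 1600 * 9.4000e-05 / 2
depth = 0.0752 m = 7.52 cm


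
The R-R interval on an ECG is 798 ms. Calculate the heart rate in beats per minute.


HR = 60 / RR_interval(s)
RR = 798 ms = 0.798 s
HR = 60 / 0.798 = 75.19 bpm


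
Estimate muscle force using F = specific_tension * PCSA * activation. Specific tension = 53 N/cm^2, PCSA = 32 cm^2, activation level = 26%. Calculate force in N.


F = sigma * PCSA * activation
F = 53 * 32 * 0.26
F = 441 N


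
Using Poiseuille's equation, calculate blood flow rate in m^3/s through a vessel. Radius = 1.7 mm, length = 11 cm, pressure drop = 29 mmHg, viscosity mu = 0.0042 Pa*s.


Q = pi*r^4*dP / (8*mu*L)
r = 0.0017 m, L = 0.11 m
dP = 29 mmHg = 3866.338 Pa
Q = 2.7448e-05 m^3/s


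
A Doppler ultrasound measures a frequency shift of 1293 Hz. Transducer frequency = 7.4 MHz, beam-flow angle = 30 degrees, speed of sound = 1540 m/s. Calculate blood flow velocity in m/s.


v = fd * c / (2 * f0 * cos(theta))
v = 1293 * 1540 / (2 * 7.4000e+06 * cos(30))
v = 0.1554 m/s


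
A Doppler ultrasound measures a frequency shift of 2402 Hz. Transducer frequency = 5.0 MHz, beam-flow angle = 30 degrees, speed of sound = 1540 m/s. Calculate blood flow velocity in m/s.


v = fd * c / (2 * f0 * cos(theta))
v = 2402 * 1540 / (2 * 5.0000e+06 * cos(30))
v = 0.4271 m/s


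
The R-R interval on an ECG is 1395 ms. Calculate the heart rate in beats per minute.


HR = 60 / RR_interval(s)
RR = 1395 ms = 1.395 s
HR = 60 / 1.395 = 43.01 bpm


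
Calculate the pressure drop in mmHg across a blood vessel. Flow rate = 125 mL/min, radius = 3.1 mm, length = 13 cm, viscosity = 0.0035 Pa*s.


dP = 8*mu*L*Q / (pi*r^4)
Q = 125 mL/min = 2.08333e-06 m^3/s
dP = 26.1374 Pa = 26.1374 / 133.322 mmHg = 0.196 mmHg


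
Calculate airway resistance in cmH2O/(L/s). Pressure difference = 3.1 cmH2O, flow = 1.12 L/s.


R = dP / flow
R = 3.1 / 1.12
R = 2.768 cmH2O/(L/s)


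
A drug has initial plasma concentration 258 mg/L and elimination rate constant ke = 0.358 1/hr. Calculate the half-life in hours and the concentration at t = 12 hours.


t_half = ln(2) / ke = 0.693147 / 0.358 = 1.936 hr
C(t) = C0 * exp(-ke*t) = 258 * exp(-0.358*12)
C(12) = 3.515 mg/L


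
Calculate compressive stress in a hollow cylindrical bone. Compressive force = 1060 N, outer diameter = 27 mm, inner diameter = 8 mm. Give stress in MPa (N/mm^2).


A = pi*(r_o^2 - r_i^2)
r_o = 13.5 mm, r_i = 4 mm
A = 522.29 mm^2
sigma = F/A = 1060 / 522.29
sigma = 2.03 MPa


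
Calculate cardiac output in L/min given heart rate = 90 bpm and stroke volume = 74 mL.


CO = HR * SV
CO = 90 * 74 / 1000
CO = 6.66 L/min


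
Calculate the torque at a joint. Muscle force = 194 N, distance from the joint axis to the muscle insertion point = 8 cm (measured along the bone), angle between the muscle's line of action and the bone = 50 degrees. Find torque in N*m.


Torque = F * d * sin(theta)   (moment arm = d*sin(theta))
d = 8 cm = 0.08 m
Torque = 194 * 0.08 * sin(50)
Torque = 11.89 N*m


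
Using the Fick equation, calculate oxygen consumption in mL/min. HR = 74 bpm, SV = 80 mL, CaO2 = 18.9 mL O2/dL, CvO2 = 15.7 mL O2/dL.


CO = HR*SV = 74*80/1000 = 5.92 L/min
a-v O2 diff = 18.9 - 15.7 = 3.2 mL/dL
VO2 = CO * (CaO2-CvO2) * 10 dL/L
VO2 = 5.92 * 3.2 * 10
VO2 = 189.4 mL/min


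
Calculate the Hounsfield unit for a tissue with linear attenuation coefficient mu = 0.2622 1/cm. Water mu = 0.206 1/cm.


HU = ((mu_tissue - mu_water) / mu_water) * 1000
HU = ((0.2622 - 0.206) / 0.206) * 1000
HU = 272.8


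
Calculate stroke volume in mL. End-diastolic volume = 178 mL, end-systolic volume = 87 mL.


SV = EDV - ESV
SV = 178 - 87
SV = 91 mL


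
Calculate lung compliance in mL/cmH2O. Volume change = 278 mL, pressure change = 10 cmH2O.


C = dV / dP
C = 278 / 10
C = 27.8 mL/cmH2O


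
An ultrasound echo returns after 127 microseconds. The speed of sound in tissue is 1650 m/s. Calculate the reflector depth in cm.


depth = c * t / 2
t = 127 us = 1.2700e-04 s
depth = 1650 * 1.2700e-04 / 2
depth = 0.104775 m = 10.4775 cm


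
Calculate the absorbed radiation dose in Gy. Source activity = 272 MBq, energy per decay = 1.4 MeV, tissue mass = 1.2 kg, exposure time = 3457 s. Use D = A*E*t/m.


A = 272 MBq = 2.7200e+08 Bq
E = 1.4 MeV = 2.2428e-13 J
D = A*E*t/m = 2.7200e+08*2.2428e-13*3457/1.2
D = 0.1757 Gy


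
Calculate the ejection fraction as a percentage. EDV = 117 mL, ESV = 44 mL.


SV = EDV - ESV = 117 - 44 = 73 mL
EF = SV/EDV * 100 = 73/117 * 100
EF = 62.39%


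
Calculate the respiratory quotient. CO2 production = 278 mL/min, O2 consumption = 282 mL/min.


RQ = VCO2 / VO2
RQ = 278 / 282
RQ = 0.9858


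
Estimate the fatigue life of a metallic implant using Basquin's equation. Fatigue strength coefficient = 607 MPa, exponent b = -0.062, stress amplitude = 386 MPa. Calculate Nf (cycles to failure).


sigma_a = sigma_f' * (2Nf)^b
2Nf = (sigma_a/sigma_f')^(1/b)
2Nf = (386/607)^(1/-0.062)
2Nf = 1482.4843
Nf = 741.2


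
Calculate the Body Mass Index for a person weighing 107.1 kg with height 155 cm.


BMI = weight / height^2
height = 155 cm = 1.55 m
BMI = 107.1 / 1.55^2
BMI = 44.58 kg/m^2


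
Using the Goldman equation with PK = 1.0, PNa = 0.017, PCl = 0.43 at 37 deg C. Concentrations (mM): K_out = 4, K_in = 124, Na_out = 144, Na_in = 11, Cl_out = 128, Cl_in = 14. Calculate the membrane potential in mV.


Vm = (RT/F)*ln((PK*Ko + PNa*Nao + PCl*Cli)/(PK*Ki + PNa*Nai + PCl*Clo))
Numer = 12.468, Denom = 179.227
Vm = -71.24 mV


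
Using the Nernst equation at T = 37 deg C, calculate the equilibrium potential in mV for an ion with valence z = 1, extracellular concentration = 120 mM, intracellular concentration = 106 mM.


E = (RT/(zF)) * ln(C_out/C_in)
T = 37 + 273.15 = 310.15 K
E = (8.314 * 310.15 / (1 * 96485)) * ln(120/106)
E = 3.315 mV


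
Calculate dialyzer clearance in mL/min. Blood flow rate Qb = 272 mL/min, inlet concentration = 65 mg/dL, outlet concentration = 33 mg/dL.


K = Qb * (Cb_in - Cb_out) / Cb_in
K = 272 * (65 - 33) / 65
K = 133.9 mL/min


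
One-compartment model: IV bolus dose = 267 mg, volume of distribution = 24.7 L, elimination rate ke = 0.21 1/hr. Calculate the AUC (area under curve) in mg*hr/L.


C0 = Dose/Vd = 267/24.7 = 10.8097 mg/L
AUC = C0/ke = 10.8097/0.21
AUC = 51.47 mg*hr/L


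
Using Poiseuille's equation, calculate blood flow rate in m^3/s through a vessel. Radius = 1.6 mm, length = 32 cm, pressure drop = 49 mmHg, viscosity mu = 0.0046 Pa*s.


Q = pi*r^4*dP / (8*mu*L)
r = 0.0016 m, L = 0.32 m
dP = 49 mmHg = 6532.778 Pa
Q = 1.1422e-05 m^3/s


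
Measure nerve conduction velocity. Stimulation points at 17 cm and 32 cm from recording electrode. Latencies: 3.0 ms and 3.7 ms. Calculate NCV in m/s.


Distance = (32 - 17) / 100 = 0.15 m
dt = (3.7 - 3.0) / 1000 = 7.0000e-04 s
NCV = dist / dt = 214.3 m/s


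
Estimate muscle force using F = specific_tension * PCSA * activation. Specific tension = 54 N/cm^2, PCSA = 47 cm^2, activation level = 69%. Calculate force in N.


F = sigma * PCSA * activation
F = 54 * 47 * 0.69
F = 1751 N


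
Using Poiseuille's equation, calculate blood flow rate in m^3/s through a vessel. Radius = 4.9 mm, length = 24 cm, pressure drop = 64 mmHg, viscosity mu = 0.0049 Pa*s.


Q = pi*r^4*dP / (8*mu*L)
r = 0.0049 m, L = 0.24 m
dP = 64 mmHg = 8532.608 Pa
Q = 0.001643 m^3/s


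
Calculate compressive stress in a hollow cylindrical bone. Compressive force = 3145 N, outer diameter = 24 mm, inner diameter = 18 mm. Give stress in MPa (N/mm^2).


A = pi*(r_o^2 - r_i^2)
r_o = 12 mm, r_i = 9 mm
A = 197.92 mm^2
sigma = F/A = 3145 / 197.92
sigma = 15.89 MPa


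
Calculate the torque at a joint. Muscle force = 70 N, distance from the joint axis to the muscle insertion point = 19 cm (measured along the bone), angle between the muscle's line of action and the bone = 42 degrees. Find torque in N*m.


Torque = F * d * sin(theta)   (moment arm = d*sin(theta))
d = 19 cm = 0.19 m
Torque = 70 * 0.19 * sin(42)
Torque = 8.899 N*m


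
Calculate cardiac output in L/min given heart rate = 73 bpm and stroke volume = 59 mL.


CO = HR * SV
CO = 73 * 59 / 1000
CO = 4.307 L/min


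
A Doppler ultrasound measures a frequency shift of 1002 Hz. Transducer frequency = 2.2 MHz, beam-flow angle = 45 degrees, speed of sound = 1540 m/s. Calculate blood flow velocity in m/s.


v = fd * c / (2 * f0 * cos(theta))
v = 1002 * 1540 / (2 * 2.2000e+06 * cos(45))
v = 0.496 m/s


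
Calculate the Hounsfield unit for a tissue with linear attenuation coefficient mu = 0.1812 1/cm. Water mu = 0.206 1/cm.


HU = ((mu_tissue - mu_water) / mu_water) * 1000
HU = ((0.1812 - 0.206) / 0.206) * 1000
HU = -120.4


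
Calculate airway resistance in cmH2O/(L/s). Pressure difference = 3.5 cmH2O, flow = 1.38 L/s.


R = dP / flow
R = 3.5 / 1.38
R = 2.536 cmH2O/(L/s)


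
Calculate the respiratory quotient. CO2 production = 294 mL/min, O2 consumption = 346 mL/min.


RQ = VCO2 / VO2
RQ = 294 / 346
RQ = 0.8497


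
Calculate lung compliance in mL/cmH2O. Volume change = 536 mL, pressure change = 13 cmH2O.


C = dV / dP
C = 536 / 13
C = 41.23 mL/cmH2O


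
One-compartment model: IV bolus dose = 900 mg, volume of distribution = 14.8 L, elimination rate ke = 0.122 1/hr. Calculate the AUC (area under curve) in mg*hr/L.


C0 = Dose/Vd = 900/14.8 = 60.8108 mg/L
AUC = C0/ke = 60.8108/0.122
AUC = 498.4 mg*hr/L


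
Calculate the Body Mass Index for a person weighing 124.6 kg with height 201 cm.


BMI = weight / height^2
height = 201 cm = 2.01 m
BMI = 124.6 / 2.01^2
BMI = 30.84 kg/m^2


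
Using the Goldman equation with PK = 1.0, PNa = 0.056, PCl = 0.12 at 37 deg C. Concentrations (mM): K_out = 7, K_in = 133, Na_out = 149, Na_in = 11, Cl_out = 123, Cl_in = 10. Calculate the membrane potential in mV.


Vm = (RT/F)*ln((PK*Ko + PNa*Nao + PCl*Cli)/(PK*Ki + PNa*Nai + PCl*Clo))
Numer = 16.544, Denom = 148.376
Vm = -58.63 mV


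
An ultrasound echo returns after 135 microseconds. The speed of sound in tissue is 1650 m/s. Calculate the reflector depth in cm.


depth = c * t / 2
t = 135 us = 1.3500e-04 s
depth = 1650 * 1.3500e-04 / 2
depth = 0.111375 m = 11.1375 cm


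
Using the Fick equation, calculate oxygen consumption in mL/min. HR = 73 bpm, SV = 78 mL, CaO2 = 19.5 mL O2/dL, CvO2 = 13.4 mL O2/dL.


CO = HR*SV = 73*78/1000 = 5.694 L/min
a-v O2 diff = 19.5 - 13.4 = 6.1 mL/dL
VO2 = CO * (CaO2-CvO2) * 10 dL/L
VO2 = 5.694 * 6.1 * 10
VO2 = 347.3 mL/min


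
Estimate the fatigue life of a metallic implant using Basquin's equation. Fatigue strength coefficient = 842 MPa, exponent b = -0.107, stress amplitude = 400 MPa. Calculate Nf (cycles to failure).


sigma_a = sigma_f' * (2Nf)^b
2Nf = (sigma_a/sigma_f')^(1/b)
2Nf = (400/842)^(1/-0.107)
2Nf = 1049.6576
Nf = 524.8


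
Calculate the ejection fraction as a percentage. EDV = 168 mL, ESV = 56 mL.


SV = EDV - ESV = 168 - 56 = 112 mL
EF = SV/EDV * 100 = 112/168 * 100
EF = 66.67%


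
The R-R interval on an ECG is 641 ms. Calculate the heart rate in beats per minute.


HR = 60 / RR_interval(s)
RR = 641 ms = 0.641 s
HR = 60 / 0.641 = 93.6 bpm


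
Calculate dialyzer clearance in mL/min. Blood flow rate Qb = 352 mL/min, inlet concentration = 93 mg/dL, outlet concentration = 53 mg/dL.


K = Qb * (Cb_in - Cb_out) / Cb_in
K = 352 * (93 - 53) / 93
K = 151.4 mL/min


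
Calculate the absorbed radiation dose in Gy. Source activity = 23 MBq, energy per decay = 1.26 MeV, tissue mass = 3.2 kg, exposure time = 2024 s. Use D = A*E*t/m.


A = 23 MBq = 2.3000e+07 Bq
E = 1.26 MeV = 2.01852e-13 J
D = A*E*t/m = 2.3000e+07*2.01852e-13*2024/3.2
D = 0.002936 Gy


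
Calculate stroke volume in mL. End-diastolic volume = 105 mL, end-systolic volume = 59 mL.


SV = EDV - ESV
SV = 105 - 59
SV = 46 mL


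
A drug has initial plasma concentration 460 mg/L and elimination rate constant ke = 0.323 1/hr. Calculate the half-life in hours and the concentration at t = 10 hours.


t_half = ln(2) / ke = 0.693147 / 0.323 = 2.146 hr
C(t) = C0 * exp(-ke*t) = 460 * exp(-0.323*10)
C(10) = 18.2 mg/L


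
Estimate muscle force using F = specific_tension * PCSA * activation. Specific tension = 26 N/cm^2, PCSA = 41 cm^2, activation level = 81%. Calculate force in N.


F = sigma * PCSA * activation
F = 26 * 41 * 0.81
F = 863.5 N


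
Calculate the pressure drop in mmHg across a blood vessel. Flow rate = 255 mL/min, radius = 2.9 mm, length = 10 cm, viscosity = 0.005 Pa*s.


dP = 8*mu*L*Q / (pi*r^4)
Q = 255 mL/min = 4.25e-06 m^3/s
dP = 76.508 Pa = 76.508 / 133.322 mmHg = 0.5739 mmHg


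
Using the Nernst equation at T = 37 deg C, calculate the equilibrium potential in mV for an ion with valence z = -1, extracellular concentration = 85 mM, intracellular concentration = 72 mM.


E = (RT/(zF)) * ln(C_out/C_in)
T = 37 + 273.15 = 310.15 K
E = (8.314 * 310.15 / (-1 * 96485)) * ln(85/72)
E = -4.436 mV


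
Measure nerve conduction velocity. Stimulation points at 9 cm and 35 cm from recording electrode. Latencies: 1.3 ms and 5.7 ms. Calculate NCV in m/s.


Distance = (35 - 9) / 100 = 0.26 m
dt = (5.7 - 1.3) / 1000 = 0.0044 s
NCV = dist / dt = 59.09 m/s


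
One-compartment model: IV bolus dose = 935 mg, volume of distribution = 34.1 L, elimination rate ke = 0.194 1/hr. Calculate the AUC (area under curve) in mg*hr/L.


C0 = Dose/Vd = 935/34.1 = 27.4194 mg/L
AUC = C0/ke = 27.4194/0.194
AUC = 141.3 mg*hr/L


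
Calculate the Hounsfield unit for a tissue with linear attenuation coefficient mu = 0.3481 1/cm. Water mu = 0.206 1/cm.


HU = ((mu_tissue - mu_water) / mu_water) * 1000
HU = ((0.3481 - 0.206) / 0.206) * 1000
HU = 689.8


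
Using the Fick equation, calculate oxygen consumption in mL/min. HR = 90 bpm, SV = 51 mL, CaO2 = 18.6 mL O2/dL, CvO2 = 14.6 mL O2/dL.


CO = HR*SV = 90*51/1000 = 4.59 L/min
a-v O2 diff = 18.6 - 14.6 = 4 mL/dL
VO2 = CO * (CaO2-CvO2) * 10 dL/L
VO2 = 4.59 * 4 * 10
VO2 = 183.6 mL/min


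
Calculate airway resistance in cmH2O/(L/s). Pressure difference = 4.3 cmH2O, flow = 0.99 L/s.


R = dP / flow
R = 4.3 / 0.99
R = 4.343 cmH2O/(L/s)


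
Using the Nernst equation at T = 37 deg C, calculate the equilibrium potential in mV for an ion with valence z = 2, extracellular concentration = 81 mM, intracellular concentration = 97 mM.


E = (RT/(zF)) * ln(C_out/C_in)
T = 37 + 273.15 = 310.15 K
E = (8.314 * 310.15 / (2 * 96485)) * ln(81/97)
E = -2.409 mV


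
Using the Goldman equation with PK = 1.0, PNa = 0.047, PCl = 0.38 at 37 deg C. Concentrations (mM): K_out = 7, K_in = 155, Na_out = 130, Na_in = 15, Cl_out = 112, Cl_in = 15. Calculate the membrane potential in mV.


Vm = (RT/F)*ln((PK*Ko + PNa*Nao + PCl*Cli)/(PK*Ki + PNa*Nai + PCl*Clo))
Numer = 18.81, Denom = 198.265
Vm = -62.94 mV


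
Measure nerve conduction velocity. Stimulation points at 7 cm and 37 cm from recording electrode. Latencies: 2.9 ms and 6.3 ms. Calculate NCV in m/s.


Distance = (37 - 7) / 100 = 0.3 m
dt = (6.3 - 2.9) / 1000 = 0.0034 s
NCV = dist / dt = 88.24 m/s


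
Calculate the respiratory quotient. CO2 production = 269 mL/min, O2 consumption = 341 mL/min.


RQ = VCO2 / VO2
RQ = 269 / 341
RQ = 0.7889


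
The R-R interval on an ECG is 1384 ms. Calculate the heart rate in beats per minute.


HR = 60 / RR_interval(s)
RR = 1384 ms = 1.384 s
HR = 60 / 1.384 = 43.35 bpm


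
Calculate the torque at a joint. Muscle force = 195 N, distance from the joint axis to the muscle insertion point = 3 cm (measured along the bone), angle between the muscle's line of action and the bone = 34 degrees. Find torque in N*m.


Torque = F * d * sin(theta)   (moment arm = d*sin(theta))
d = 3 cm = 0.03 m
Torque = 195 * 0.03 * sin(34)
Torque = 3.271 N*m


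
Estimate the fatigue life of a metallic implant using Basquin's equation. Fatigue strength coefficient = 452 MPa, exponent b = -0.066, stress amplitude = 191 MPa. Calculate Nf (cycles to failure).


sigma_a = sigma_f' * (2Nf)^b
2Nf = (sigma_a/sigma_f')^(1/b)
2Nf = (191/452)^(1/-0.066)
2Nf = 465863.41
Nf = 2.329e+05


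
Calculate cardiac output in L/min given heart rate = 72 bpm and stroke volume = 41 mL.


CO = HR * SV
CO = 72 * 41 / 1000
CO = 2.952 L/min


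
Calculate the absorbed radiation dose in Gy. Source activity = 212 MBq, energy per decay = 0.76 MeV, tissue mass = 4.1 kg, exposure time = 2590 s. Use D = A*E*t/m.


A = 212 MBq = 2.1200e+08 Bq
E = 0.76 MeV = 1.21752e-13 J
D = A*E*t/m = 2.1200e+08*1.21752e-13*2590/4.1
D = 0.01631 Gy


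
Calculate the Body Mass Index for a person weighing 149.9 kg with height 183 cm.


BMI = weight / height^2
height = 183 cm = 1.83 m
BMI = 149.9 / 1.83^2
BMI = 44.76 kg/m^2


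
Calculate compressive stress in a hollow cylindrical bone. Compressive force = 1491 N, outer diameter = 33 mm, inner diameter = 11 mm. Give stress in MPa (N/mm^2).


A = pi*(r_o^2 - r_i^2)
r_o = 16.5 mm, r_i = 5.5 mm
A = 760.265 mm^2
sigma = F/A = 1491 / 760.265
sigma = 1.961 MPa


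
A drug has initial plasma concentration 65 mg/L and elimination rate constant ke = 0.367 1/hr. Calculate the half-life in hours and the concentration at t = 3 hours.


t_half = ln(2) / ke = 0.693147 / 0.367 = 1.889 hr
C(t) = C0 * exp(-ke*t) = 65 * exp(-0.367*3)
C(3) = 21.61 mg/L


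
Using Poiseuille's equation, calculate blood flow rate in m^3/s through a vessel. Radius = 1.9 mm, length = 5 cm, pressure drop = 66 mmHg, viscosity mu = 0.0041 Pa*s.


Q = pi*r^4*dP / (8*mu*L)
r = 0.0019 m, L = 0.05 m
dP = 66 mmHg = 8799.252 Pa
Q = 2.1967e-04 m^3/s


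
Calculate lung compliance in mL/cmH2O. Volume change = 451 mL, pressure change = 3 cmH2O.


C = dV / dP
C = 451 / 3
C = 150.3 mL/cmH2O


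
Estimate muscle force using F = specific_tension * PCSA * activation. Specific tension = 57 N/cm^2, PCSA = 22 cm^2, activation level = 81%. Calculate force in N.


F = sigma * PCSA * activation
F = 57 * 22 * 0.81
F = 1016 N


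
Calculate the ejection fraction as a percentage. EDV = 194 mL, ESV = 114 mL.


SV = EDV - ESV = 194 - 114 = 80 mL
EF = SV/EDV * 100 = 80/194 * 100
EF = 41.24%


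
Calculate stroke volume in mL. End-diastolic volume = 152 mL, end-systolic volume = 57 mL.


SV = EDV - ESV
SV = 152 - 57
SV = 95 mL


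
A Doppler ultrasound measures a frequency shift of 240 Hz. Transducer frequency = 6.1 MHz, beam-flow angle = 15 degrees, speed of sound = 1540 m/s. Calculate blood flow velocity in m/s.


v = fd * c / (2 * f0 * cos(theta))
v = 240 * 1540 / (2 * 6.1000e+06 * cos(15))
v = 0.03136 m/s


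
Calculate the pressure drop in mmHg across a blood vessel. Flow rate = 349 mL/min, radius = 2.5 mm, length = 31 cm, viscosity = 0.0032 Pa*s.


dP = 8*mu*L*Q / (pi*r^4)
Q = 349 mL/min = 5.81667e-06 m^3/s
dP = 376.154 Pa = 376.154 / 133.322 mmHg = 2.821 mmHg


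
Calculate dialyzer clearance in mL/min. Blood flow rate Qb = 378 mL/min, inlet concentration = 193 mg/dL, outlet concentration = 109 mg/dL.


K = Qb * (Cb_in - Cb_out) / Cb_in
K = 378 * (193 - 109) / 193
K = 164.5 mL/min


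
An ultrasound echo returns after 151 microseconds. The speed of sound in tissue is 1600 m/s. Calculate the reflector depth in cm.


depth = c * t / 2
t = 151 us = 1.5100e-04 s
depth = 1600 * 1.5100e-04 / 2
depth = 0.1208 m = 12.08 cm


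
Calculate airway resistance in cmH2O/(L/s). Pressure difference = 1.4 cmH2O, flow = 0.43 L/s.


R = dP / flow
R = 1.4 / 0.43
R = 3.256 cmH2O/(L/s)


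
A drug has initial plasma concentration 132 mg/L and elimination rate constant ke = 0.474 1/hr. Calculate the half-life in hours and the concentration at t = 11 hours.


t_half = ln(2) / ke = 0.693147 / 0.474 = 1.462 hr
C(t) = C0 * exp(-ke*t) = 132 * exp(-0.474*11)
C(11) = 0.7181 mg/L


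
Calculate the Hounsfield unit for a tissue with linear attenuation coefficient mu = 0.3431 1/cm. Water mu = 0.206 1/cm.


HU = ((mu_tissue - mu_water) / mu_water) * 1000
HU = ((0.3431 - 0.206) / 0.206) * 1000
HU = 665.5


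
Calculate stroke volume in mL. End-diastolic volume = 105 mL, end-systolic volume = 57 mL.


SV = EDV - ESV
SV = 105 - 57
SV = 48 mL


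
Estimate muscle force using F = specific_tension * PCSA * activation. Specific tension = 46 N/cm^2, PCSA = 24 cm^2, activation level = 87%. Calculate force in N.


F = sigma * PCSA * activation
F = 46 * 24 * 0.87
F = 960.5 N


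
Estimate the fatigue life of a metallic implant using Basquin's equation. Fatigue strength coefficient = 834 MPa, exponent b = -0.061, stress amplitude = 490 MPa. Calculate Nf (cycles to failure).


sigma_a = sigma_f' * (2Nf)^b
2Nf = (sigma_a/sigma_f')^(1/b)
2Nf = (490/834)^(1/-0.061)
2Nf = 6114.9507
Nf = 3057


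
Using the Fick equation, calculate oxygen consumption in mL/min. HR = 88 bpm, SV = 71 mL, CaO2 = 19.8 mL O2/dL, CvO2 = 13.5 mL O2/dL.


CO = HR*SV = 88*71/1000 = 6.248 L/min
a-v O2 diff = 19.8 - 13.5 = 6.3 mL/dL
VO2 = CO * (CaO2-CvO2) * 10 dL/L
VO2 = 6.248 * 6.3 * 10
VO2 = 393.6 mL/min


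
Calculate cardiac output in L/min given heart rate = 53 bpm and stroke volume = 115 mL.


CO = HR * SV
CO = 53 * 115 / 1000
CO = 6.095 L/min


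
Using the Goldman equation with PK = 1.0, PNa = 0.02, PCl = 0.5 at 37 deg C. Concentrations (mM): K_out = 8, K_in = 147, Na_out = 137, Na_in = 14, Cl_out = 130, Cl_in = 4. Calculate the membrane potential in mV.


Vm = (RT/F)*ln((PK*Ko + PNa*Nao + PCl*Cli)/(PK*Ki + PNa*Nai + PCl*Clo))
Numer = 12.74, Denom = 212.28
Vm = -75.18 mV


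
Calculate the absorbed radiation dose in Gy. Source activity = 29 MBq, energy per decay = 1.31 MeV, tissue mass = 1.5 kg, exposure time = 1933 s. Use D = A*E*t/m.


A = 29 MBq = 2.9000e+07 Bq
E = 1.31 MeV = 2.09862e-13 J
D = A*E*t/m = 2.9000e+07*2.09862e-13*1933/1.5
D = 0.007843 Gy


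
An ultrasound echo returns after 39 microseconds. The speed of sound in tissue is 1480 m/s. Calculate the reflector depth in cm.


depth = c * t / 2
t = 39 us = 3.9000e-05 s
depth = 1480 * 3.9000e-05 / 2
depth = 0.02886 m = 2.886 cm


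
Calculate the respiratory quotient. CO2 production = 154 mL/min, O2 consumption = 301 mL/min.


RQ = VCO2 / VO2
RQ = 154 / 301
RQ = 0.5116


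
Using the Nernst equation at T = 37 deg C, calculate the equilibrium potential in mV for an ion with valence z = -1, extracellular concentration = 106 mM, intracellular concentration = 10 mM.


E = (RT/(zF)) * ln(C_out/C_in)
T = 37 + 273.15 = 310.15 K
E = (8.314 * 310.15 / (-1 * 96485)) * ln(106/10)
E = -63.09 mV


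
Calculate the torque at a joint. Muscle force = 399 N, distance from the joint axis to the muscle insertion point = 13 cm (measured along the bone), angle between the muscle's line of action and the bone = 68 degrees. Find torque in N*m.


Torque = F * d * sin(theta)   (moment arm = d*sin(theta))
d = 13 cm = 0.13 m
Torque = 399 * 0.13 * sin(68)
Torque = 48.09 N*m


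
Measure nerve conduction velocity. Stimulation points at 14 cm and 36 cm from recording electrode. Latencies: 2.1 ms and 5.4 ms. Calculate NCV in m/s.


Distance = (36 - 14) / 100 = 0.22 m
dt = (5.4 - 2.1) / 1000 = 0.0033 s
NCV = dist / dt = 66.67 m/s


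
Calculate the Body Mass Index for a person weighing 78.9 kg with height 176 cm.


BMI = weight / height^2
height = 176 cm = 1.76 m
BMI = 78.9 / 1.76^2
BMI = 25.47 kg/m^2


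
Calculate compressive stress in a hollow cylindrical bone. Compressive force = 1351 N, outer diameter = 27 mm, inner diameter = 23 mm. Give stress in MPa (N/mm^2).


A = pi*(r_o^2 - r_i^2)
r_o = 13.5 mm, r_i = 11.5 mm
A = 157.08 mm^2
sigma = F/A = 1351 / 157.08
sigma = 8.601 MPa


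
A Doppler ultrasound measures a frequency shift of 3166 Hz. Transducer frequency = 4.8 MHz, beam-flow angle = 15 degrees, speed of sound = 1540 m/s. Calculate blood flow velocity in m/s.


v = fd * c / (2 * f0 * cos(theta))
v = 3166 * 1540 / (2 * 4.8000e+06 * cos(15))
v = 0.5258 m/s


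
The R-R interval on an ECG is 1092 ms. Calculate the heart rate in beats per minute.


HR = 60 / RR_interval(s)
RR = 1092 ms = 1.092 s
HR = 60 / 1.092 = 54.95 bpm


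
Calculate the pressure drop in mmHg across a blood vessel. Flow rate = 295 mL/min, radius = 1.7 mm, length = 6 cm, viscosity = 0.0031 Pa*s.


dP = 8*mu*L*Q / (pi*r^4)
Q = 295 mL/min = 4.91667e-06 m^3/s
dP = 278.823 Pa = 278.823 / 133.322 mmHg = 2.091 mmHg


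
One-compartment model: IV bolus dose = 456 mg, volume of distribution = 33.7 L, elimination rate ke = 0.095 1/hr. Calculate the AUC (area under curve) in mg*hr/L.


C0 = Dose/Vd = 456/33.7 = 13.5312 mg/L
AUC = C0/ke = 13.5312/0.095
AUC = 142.4 mg*hr/L
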